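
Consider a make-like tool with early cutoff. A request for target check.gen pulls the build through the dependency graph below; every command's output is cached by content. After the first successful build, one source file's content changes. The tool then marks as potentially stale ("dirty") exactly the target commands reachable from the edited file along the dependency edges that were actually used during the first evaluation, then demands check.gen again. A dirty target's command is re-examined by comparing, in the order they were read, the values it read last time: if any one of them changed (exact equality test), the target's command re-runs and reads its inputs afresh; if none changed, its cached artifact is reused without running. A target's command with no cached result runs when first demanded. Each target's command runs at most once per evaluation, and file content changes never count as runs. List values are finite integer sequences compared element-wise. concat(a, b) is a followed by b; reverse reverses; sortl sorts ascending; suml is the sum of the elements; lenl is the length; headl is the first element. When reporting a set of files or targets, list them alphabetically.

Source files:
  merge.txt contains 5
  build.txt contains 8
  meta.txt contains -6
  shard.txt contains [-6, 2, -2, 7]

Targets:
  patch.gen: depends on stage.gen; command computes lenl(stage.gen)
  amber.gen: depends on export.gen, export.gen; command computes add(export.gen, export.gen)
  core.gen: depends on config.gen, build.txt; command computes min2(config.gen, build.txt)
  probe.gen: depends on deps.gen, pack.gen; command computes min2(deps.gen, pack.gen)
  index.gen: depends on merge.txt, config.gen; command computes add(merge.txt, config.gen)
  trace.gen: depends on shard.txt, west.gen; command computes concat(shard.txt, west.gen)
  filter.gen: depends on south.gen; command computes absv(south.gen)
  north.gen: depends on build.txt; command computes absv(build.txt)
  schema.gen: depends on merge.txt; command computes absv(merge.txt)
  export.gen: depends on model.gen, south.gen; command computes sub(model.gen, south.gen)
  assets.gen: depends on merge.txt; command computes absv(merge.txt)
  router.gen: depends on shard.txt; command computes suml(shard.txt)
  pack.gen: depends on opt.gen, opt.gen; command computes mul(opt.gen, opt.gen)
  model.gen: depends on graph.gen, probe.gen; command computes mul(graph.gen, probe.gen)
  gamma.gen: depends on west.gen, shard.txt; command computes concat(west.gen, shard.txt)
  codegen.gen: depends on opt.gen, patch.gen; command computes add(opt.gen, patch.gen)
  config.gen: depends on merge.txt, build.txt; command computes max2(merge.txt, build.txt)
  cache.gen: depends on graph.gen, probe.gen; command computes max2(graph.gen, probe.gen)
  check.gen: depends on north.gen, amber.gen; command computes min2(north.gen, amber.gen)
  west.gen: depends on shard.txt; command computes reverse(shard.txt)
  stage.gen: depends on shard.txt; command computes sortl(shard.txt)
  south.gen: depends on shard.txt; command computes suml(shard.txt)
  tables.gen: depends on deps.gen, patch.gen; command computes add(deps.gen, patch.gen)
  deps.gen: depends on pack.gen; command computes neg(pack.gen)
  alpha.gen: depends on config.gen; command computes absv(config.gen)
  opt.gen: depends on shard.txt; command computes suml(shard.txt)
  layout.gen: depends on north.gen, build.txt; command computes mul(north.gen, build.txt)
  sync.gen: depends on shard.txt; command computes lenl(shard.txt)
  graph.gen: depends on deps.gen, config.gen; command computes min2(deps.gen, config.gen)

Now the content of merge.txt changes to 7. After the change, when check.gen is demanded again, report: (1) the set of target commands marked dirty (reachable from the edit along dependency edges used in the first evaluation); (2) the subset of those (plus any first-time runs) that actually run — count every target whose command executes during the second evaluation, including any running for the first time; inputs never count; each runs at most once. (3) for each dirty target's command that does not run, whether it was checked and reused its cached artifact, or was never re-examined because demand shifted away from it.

The edit dirties: amber.gen, check.gen, config.gen, export.gen, graph.gen, model.gen.
1 target commands run: config.gen.
Cache hits after checking: amber.gen, check.gen, export.gen, graph.gen, model.gen.
Note the absorption at config.gen: it re-runs yet its value is the same, leaving the output's value untouched.

First demand of the output computes:
  config.gen = max2(5, 8) = 8
  north.gen = absv(8) = 8
  opt.gen = suml([-6, 2, -2, 7]) = 1
  pack.gen = mul(1, 1) = 1
  deps.gen = neg(1) = -1
  graph.gen = min2(-1, 8) = -1
  probe.gen = min2(-1, 1) = -1
  model.gen = mul(-1, -1) = 1
  south.gen = suml([-6, 2, -2, 7]) = 1
  export.gen = sub(1, 1) = 0
  amber.gen = add(0, 0) = 0
  check.gen = min2(8, 0) = 0

After the edit, cleaning proceeds:
  config.gen: a read changed (merge.txt 5->7) — executes, giving 8 — identical to its old value.
  graph.gen: dirty, but its reads are unchanged (deps.gen unchanged, config.gen unchanged); cached -1 stands.
  model.gen: dirty, but its reads are unchanged (graph.gen unchanged, probe.gen unchanged); cached 1 stands.
  export.gen: dirty, but its reads are unchanged (model.gen unchanged, south.gen unchanged); cached 0 stands.
  amber.gen: dirty, but its reads are unchanged (export.gen unchanged, export.gen unchanged); cached 0 stands.
  check.gen: dirty, but its reads are unchanged (north.gen unchanged, amber.gen unchanged); cached 0 stands.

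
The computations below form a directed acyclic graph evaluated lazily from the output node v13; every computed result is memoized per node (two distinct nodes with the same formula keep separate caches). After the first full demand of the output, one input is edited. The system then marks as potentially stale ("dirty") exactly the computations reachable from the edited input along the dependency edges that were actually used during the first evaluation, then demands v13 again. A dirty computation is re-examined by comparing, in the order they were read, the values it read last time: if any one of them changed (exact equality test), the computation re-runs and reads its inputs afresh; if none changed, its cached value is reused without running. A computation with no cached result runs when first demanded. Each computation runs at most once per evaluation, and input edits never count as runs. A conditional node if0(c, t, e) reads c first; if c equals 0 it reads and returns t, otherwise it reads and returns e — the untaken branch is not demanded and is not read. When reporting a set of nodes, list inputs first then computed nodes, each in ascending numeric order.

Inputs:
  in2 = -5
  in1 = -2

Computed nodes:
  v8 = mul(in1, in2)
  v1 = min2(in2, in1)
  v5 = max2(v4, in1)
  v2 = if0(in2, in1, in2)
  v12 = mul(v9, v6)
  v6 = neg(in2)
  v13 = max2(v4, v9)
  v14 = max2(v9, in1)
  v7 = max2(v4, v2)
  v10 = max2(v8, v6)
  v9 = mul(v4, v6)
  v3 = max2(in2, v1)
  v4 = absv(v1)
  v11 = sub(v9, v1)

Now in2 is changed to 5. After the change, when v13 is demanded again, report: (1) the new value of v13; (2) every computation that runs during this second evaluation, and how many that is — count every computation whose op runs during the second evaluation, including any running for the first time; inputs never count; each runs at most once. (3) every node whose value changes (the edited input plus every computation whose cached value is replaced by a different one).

First demand of the output computes:
  v1 = min2(-5, -2) = -5
  v4 = absv(-5) = 5
  v6 = neg(-5) = 5
  v9 = mul(5, 5) = 25
  v13 = max2(5, 25) = 25

After the edit, cleaning proceeds:
  v1: a read changed (in2 -5->5) — executes, giving -2.
  v4: a read changed (v1 -5->-2) — executes, giving 2.
  v6: a read changed (in2 -5->5) — executes, giving -5.
  v9: a read changed (v4 5->2; v6 5->-5) — executes, giving -10.
  v13: a read changed (v4 5->2; v9 25->-10) — executes, giving 2.

Demanding v13 again yields 2.
5 computations run: v1, v4, v6, v9, v13.
The nodes whose values change: in2, v1, v4, v6, v9, v13.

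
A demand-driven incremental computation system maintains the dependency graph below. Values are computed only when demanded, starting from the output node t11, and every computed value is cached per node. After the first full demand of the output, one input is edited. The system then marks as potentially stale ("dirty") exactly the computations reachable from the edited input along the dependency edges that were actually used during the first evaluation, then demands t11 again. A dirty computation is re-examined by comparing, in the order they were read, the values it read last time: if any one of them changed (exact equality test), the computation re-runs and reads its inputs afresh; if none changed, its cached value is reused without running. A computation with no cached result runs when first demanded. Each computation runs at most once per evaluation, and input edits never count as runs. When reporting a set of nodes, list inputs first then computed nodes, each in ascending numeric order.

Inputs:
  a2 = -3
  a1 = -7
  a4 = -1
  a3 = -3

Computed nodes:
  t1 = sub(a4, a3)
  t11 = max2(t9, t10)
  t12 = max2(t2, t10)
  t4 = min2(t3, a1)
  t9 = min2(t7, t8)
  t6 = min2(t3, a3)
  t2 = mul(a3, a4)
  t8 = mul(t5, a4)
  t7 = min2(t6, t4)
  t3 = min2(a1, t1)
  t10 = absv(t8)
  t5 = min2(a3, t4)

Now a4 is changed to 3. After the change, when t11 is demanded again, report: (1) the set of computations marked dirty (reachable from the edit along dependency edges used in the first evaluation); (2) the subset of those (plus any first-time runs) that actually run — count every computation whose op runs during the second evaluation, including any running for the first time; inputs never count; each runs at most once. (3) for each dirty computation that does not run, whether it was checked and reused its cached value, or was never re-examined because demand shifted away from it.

First evaluation (everything demanded from the output):
  t1 = sub(-1, -3) = 2
  t3 = min2(-7, 2) = -7
  t4 = min2(-7, -7) = -7
  t5 = min2(-3, -7) = -7
  t6 = min2(-7, -3) = -7
  t7 = min2(-7, -7) = -7
  t8 = mul(-7, -1) = 7
  t9 = min2(-7, 7) = -7
  t10 = absv(7) = 7
  t11 = max2(-7, 7) = 7

Propagation after the edit:
  t1: runs — a4 -1->3; result 6.
  t3: runs — t1 2->6; result -7 (same value as before).
  t4: checked — values it read are unchanged (t3 unchanged, a1 unchanged); reused cached -7 without running.
  t5: checked — values it read are unchanged (a3 unchanged, t4 unchanged); reused cached -7 without running.
  t6: checked — values it read are unchanged (t3 unchanged, a3 unchanged); reused cached -7 without running.
  t7: checked — values it read are unchanged (t6 unchanged, t4 unchanged); reused cached -7 without running.
  t8: runs — a4 -1->3; result -21.
  t9: runs — t8 7->-21; result -21.
  t10: runs — t8 7->-21; result 21.
  t11: runs — t9 -7->-21; t10 7->21; result 21.

Key observation: the cutoff stops propagation at t4 — its inputs' values are unchanged, so it reuses its cache.

Marked dirty: t1, t3, t4, t5, t6, t7, t8, t9, t10, t11.
Computations that run: t1, t3, t8, t9, t10, t11 — 6 in total.
Checked but reused from cache: t4, t5, t6, t7.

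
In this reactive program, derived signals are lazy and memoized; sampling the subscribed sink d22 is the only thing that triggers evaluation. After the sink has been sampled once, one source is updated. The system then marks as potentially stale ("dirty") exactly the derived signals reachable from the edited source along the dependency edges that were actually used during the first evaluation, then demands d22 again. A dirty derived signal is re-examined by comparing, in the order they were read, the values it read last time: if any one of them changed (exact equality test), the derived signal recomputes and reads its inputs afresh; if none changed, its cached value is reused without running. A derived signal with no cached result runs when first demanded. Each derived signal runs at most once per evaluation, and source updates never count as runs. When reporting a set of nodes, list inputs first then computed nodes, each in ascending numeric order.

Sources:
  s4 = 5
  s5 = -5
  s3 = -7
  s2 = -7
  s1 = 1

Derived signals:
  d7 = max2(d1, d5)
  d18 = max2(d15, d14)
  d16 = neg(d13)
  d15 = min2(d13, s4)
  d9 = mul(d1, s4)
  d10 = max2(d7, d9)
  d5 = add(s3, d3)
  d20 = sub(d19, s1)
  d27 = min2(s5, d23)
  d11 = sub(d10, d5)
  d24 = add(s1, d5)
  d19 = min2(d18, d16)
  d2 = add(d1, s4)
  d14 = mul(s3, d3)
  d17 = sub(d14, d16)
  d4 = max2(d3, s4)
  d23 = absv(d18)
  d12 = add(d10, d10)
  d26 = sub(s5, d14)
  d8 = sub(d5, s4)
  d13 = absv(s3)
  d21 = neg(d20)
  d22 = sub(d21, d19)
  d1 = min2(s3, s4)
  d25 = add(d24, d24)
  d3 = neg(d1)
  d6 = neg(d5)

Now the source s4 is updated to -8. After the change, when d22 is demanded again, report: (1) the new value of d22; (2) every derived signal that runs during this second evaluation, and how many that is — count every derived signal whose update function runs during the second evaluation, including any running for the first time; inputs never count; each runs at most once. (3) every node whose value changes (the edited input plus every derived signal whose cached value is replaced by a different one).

Demanding d22 again yields 17.
9 derived signals run: d1, d3, d14, d15, d18, d19, d20, d21, d22.
The nodes whose values change: s4, d1, d3, d14, d15, d18, d19, d20, d21, d22.

First demand of the output computes:
  d1 = min2(-7, 5) = -7
  d3 = neg(-7) = 7
  d13 = absv(-7) = 7
  d14 = mul(-7, 7) = -49
  d15 = min2(7, 5) = 5
  d16 = neg(7) = -7
  d18 = max2(5, -49) = 5
  d19 = min2(5, -7) = -7
  d20 = sub(-7, 1) = -8
  d21 = neg(-8) = 8
  d22 = sub(8, -7) = 15

After the edit, cleaning proceeds:
  d1: a read changed (s4 5->-8) — executes, giving -8.
  d3: a read changed (d1 -7->-8) — executes, giving 8.
  d14: a read changed (d3 7->8) — executes, giving -56.
  d15: a read changed (s4 5->-8) — executes, giving -8.
  d18: a read changed (d15 5->-8; d14 -49->-56) — executes, giving -8.
  d19: a read changed (d18 5->-8) — executes, giving -8.
  d20: a read changed (d19 -7->-8) — executes, giving -9.
  d21: a read changed (d20 -8->-9) — executes, giving 9.
  d22: a read changed (d21 8->9; d19 -7->-8) — executes, giving 17.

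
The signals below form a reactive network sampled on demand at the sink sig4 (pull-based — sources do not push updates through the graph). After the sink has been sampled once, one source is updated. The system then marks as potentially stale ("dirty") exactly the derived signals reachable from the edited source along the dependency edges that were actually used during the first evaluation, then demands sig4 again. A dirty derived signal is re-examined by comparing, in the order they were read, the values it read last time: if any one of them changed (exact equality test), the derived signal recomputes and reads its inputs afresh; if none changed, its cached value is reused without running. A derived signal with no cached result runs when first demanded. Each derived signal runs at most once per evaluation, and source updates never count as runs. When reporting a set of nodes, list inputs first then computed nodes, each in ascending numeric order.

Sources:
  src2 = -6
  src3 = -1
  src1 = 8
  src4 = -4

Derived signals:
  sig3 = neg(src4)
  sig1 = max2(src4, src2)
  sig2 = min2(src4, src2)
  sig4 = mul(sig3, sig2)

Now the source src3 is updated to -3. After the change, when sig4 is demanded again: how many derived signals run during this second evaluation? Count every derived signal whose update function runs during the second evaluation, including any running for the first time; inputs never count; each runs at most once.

Run set: none (0 run).
The important point: nothing the output needs ever reads src3, so the edit is invisible to it.

Initial pass — values computed on the first demand:
  sig2 = min2(-4, -6) = -6
  sig3 = neg(-4) = 4
  sig4 = mul(4, -6) = -24

Second demand — change propagation:
  no demanded computation ever read src3, so the edit dirties nothing and nothing runs.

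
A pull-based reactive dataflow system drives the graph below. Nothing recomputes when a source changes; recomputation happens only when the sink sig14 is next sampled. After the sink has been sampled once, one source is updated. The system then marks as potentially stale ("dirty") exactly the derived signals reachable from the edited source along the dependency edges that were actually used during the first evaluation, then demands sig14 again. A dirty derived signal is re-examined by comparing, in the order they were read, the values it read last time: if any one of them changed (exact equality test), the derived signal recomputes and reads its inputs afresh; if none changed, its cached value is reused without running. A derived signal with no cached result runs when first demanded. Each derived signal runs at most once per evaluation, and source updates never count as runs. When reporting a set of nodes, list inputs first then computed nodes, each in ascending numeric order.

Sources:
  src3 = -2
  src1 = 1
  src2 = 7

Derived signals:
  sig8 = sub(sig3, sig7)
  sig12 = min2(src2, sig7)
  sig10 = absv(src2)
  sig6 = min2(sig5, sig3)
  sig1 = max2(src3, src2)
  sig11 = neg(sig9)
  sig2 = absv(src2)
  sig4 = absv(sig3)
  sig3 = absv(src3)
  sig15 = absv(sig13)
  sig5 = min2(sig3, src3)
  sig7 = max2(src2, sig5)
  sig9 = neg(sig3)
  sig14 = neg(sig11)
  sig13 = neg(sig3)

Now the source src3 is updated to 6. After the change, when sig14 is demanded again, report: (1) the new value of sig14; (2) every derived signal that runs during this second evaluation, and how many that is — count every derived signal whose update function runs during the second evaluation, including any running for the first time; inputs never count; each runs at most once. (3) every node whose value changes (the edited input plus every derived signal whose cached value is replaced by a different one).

First evaluation (everything demanded from the output):
  sig3 = absv(-2) = 2
  sig9 = neg(2) = -2
  sig11 = neg(-2) = 2
  sig14 = neg(2) = -2

Propagation after the edit:
  sig3: runs — src3 -2->6; result 6.
  sig9: runs — sig3 2->6; result -6.
  sig11: runs — sig9 -2->-6; result 6.
  sig14: runs — sig11 2->6; result -6.

New value of sig14: -6.
Derived signals that run: sig3, sig9, sig11, sig14 — 4 in total.
Values that change: src3, sig3, sig9, sig11, sig14.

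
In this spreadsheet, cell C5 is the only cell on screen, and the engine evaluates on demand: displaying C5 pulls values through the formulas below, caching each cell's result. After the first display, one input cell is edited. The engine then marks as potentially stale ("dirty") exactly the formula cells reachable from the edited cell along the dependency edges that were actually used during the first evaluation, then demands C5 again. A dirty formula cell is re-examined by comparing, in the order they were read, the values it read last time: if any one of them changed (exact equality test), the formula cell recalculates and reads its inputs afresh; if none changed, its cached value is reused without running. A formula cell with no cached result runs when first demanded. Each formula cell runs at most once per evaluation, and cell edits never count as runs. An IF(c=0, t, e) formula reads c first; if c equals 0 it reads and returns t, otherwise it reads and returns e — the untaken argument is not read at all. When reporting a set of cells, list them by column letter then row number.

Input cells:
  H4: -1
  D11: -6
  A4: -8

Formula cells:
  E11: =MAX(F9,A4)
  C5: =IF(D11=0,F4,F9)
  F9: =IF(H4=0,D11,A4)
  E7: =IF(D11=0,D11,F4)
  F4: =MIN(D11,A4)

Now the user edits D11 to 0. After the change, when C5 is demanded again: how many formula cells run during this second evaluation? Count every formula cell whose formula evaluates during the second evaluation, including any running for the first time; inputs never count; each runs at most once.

Initial pass — values computed on the first demand:
  F9 = IF(H4=0: H4=-1 -> else branch A4) = -8
  C5 = IF(D11=0: D11=-6 -> else branch F9) = -8

Second demand — change propagation:
  F4: newly demanded (no cache) — executes and yields -8.
  C5: re-runs because D11 -6->0; new result -8 (unchanged).

The important point: the flipped condition pulls in fresh nodes; F4 runs for the first time.

Run set: C5, F4 (2 run).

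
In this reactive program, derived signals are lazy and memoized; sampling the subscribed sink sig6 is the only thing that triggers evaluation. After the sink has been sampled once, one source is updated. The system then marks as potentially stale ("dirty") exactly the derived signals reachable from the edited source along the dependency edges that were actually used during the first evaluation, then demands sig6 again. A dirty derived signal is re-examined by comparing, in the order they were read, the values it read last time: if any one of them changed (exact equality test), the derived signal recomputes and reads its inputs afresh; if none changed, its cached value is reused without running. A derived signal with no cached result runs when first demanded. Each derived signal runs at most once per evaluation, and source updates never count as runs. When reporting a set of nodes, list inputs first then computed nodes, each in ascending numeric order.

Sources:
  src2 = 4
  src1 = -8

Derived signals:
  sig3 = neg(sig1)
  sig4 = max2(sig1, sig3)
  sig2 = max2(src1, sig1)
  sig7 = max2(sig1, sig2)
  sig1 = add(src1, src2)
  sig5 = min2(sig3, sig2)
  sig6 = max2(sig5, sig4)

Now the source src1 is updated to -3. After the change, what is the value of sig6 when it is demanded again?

First demand of the output computes:
  sig1 = add(-8, 4) = -4
  sig2 = max2(-8, -4) = -4
  sig3 = neg(-4) = 4
  sig4 = max2(-4, 4) = 4
  sig5 = min2(4, -4) = -4
  sig6 = max2(-4, 4) = 4

After the edit, cleaning proceeds:
  sig1: a read changed (src1 -8->-3) — executes, giving 1.
  sig2: a read changed (src1 -8->-3; sig1 -4->1) — executes, giving 1.
  sig3: a read changed (sig1 -4->1) — executes, giving -1.
  sig4: a read changed (sig1 -4->1; sig3 4->-1) — executes, giving 1.
  sig5: a read changed (sig3 4->-1; sig2 -4->1) — executes, giving -1.
  sig6: a read changed (sig5 -4->-1; sig4 4->1) — executes, giving 1.

Demanding sig6 again yields 1.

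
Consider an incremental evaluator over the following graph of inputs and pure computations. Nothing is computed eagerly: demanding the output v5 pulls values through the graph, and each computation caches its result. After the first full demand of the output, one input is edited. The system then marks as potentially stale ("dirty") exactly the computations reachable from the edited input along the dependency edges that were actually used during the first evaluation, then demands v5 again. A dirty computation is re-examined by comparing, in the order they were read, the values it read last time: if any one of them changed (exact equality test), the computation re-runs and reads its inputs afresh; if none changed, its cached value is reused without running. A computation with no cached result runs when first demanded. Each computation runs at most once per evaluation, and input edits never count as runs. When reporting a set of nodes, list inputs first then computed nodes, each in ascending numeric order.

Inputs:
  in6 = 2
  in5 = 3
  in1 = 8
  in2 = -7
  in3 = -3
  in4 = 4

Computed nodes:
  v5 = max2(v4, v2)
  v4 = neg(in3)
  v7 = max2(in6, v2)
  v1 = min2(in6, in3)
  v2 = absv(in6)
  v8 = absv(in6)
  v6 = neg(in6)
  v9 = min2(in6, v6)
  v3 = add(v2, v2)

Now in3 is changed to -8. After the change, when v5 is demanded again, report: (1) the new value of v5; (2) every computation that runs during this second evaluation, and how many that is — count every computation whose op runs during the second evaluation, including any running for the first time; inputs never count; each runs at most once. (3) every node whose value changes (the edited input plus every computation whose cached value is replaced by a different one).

Initial pass — values computed on the first demand:
  v2 = absv(2) = 2
  v4 = neg(-3) = 3
  v5 = max2(3, 2) = 3

Second demand — change propagation:
  v4: re-runs because in3 -3->-8; new result 8.
  v5: re-runs because v4 3->8; new result 8.

v5 now evaluates to 8.
Run set: v4, v5 (2 run).
Changed values: in3, v4, v5.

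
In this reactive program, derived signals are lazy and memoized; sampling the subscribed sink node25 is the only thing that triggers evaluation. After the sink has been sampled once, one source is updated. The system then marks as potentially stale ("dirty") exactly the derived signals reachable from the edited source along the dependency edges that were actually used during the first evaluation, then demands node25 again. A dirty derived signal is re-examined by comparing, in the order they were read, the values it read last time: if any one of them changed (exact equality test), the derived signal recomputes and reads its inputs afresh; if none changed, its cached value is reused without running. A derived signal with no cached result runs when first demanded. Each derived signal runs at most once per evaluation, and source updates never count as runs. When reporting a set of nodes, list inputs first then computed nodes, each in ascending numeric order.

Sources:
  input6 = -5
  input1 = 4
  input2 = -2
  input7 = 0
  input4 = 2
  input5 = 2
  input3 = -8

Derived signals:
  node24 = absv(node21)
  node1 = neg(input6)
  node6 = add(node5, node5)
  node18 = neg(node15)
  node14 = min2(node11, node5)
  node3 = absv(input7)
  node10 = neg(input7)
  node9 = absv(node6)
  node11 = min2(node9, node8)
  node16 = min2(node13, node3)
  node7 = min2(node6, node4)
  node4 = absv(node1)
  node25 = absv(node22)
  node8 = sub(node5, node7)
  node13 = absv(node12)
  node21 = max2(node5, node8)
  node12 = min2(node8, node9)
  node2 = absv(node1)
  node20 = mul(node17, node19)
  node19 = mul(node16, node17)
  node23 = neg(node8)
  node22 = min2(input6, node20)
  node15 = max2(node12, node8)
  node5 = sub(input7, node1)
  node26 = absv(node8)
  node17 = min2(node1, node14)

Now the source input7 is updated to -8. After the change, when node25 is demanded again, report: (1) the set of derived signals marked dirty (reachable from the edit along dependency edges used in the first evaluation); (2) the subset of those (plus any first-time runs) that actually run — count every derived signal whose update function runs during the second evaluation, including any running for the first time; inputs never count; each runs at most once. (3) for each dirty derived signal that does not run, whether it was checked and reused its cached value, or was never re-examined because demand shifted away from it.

First demand of the output computes:
  node1 = neg(-5) = 5
  node3 = absv(0) = 0
  node4 = absv(5) = 5
  node5 = sub(0, 5) = -5
  node6 = add(-5, -5) = -10
  node7 = min2(-10, 5) = -10
  node8 = sub(-5, -10) = 5
  node9 = absv(-10) = 10
  node11 = min2(10, 5) = 5
  node12 = min2(5, 10) = 5
  node13 = absv(5) = 5
  node14 = min2(5, -5) = -5
  node16 = min2(5, 0) = 0
  node17 = min2(5, -5) = -5
  node19 = mul(0, -5) = 0
  node20 = mul(-5, 0) = 0
  node22 = min2(-5, 0) = -5
  node25 = absv(-5) = 5

After the edit, cleaning proceeds:
  node3: a read changed (input7 0->-8) — executes, giving 8.
  node5: a read changed (input7 0->-8) — executes, giving -13.
  node6: a read changed (node5 -5->-13; node5 -5->-13) — executes, giving -26.
  node7: a read changed (node6 -10->-26) — executes, giving -26.
  node8: a read changed (node5 -5->-13; node7 -10->-26) — executes, giving 13.
  node9: a read changed (node6 -10->-26) — executes, giving 26.
  node11: a read changed (node9 10->26; node8 5->13) — executes, giving 13.
  node12: a read changed (node8 5->13; node9 10->26) — executes, giving 13.
  node13: a read changed (node12 5->13) — executes, giving 13.
  node14: a read changed (node11 5->13; node5 -5->-13) — executes, giving -13.
  node16: a read changed (node13 5->13; node3 0->8) — executes, giving 8.
  node17: a read changed (node14 -5->-13) — executes, giving -13.
  node19: a read changed (node16 0->8; node17 -5->-13) — executes, giving -104.
  node20: a read changed (node17 -5->-13; node19 0->-104) — executes, giving 1352.
  node22: a read changed (node20 0->1352) — executes, giving -5 — identical to its old value.
  node25: dirty, but its reads are unchanged (node22 unchanged); cached 5 stands.

Note the absorption at node22: it re-runs yet its value is the same, leaving the output's value untouched.

The edit dirties: node3, node5, node6, node7, node8, node9, node11, node12, node13, node14, node16, node17, node19, node20, node22, node25.
15 derived signals run: node3, node5, node6, node7, node8, node9, node11, node12, node13, node14, node16, node17, node19, node20, node22.
Cache hits after checking: node25.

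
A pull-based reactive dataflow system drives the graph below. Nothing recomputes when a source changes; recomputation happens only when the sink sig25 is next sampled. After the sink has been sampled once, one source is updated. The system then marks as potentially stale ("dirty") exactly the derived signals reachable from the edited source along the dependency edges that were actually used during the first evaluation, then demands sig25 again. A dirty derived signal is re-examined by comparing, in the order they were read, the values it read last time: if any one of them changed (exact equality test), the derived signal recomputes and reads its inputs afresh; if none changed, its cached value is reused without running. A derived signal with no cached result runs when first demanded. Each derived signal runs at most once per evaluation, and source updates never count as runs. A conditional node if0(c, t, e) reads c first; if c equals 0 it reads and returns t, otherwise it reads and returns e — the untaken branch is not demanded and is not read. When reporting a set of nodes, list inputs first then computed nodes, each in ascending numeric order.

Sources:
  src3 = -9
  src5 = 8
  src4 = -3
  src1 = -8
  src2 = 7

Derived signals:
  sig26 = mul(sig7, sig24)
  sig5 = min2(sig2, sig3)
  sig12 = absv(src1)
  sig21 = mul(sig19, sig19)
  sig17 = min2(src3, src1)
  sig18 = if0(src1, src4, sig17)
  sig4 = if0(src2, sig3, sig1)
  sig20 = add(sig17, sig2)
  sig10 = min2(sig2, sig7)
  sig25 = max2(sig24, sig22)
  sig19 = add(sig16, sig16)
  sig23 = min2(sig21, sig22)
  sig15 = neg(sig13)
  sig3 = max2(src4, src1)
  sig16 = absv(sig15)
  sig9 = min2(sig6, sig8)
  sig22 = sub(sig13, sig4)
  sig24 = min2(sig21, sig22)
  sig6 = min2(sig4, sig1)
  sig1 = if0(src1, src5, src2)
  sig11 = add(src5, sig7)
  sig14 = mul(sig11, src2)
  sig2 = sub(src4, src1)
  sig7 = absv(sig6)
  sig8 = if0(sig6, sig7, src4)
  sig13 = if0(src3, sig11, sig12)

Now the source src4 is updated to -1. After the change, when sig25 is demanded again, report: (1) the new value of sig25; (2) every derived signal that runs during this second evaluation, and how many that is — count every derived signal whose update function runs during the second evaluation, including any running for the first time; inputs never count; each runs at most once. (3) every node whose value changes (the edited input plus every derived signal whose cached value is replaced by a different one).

New value of sig25: 1.
Derived signals that run: none — 0 in total.
Values that change: src4.
Key observation: src4 is never demanded by the output, so the edit triggers no recomputation at all.

First evaluation (everything demanded from the output):
  sig1 = if0(src1=-8 -> else branch src2) = 7
  sig4 = if0(src2=7 -> else branch sig1) = 7
  sig12 = absv(-8) = 8
  sig13 = if0(src3=-9 -> else branch sig12) = 8
  sig15 = neg(8) = -8
  sig16 = absv(-8) = 8
  sig19 = add(8, 8) = 16
  sig21 = mul(16, 16) = 256
  sig22 = sub(8, 7) = 1
  sig24 = min2(256, 1) = 1
  sig25 = max2(1, 1) = 1

Propagation after the edit:
  src4 feeds no computation that the output demands — nothing is marked dirty and nothing runs.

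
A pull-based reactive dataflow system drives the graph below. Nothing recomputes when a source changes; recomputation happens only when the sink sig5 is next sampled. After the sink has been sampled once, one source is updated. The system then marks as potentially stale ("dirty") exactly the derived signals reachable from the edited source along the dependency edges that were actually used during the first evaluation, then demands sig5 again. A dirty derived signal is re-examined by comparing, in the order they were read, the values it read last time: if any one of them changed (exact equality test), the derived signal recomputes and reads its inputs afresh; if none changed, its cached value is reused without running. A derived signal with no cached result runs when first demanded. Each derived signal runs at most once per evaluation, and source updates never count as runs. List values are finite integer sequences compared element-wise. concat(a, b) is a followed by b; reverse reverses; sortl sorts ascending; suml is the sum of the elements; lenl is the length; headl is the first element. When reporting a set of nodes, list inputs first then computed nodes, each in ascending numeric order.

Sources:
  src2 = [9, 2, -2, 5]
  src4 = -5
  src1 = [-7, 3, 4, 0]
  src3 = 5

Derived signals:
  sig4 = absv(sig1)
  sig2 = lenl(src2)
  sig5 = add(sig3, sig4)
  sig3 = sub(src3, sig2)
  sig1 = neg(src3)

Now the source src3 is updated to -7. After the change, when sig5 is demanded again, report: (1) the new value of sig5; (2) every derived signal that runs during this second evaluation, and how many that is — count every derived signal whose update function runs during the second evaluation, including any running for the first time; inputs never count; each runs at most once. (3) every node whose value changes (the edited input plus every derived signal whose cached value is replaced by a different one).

New value of sig5: -4.
Derived signals that run: sig1, sig3, sig4, sig5 — 4 in total.
Values that change: src3, sig1, sig3, sig4, sig5.

First evaluation (everything demanded from the output):
  sig1 = neg(5) = -5
  sig2 = lenl([9, 2, -2, 5]) = 4
  sig3 = sub(5, 4) = 1
  sig4 = absv(-5) = 5
  sig5 = add(1, 5) = 6

Propagation after the edit:
  sig1: runs — src3 5->-7; result 7.
  sig3: runs — src3 5->-7; result -11.
  sig4: runs — sig1 -5->7; result 7.
  sig5: runs — sig3 1->-11; sig4 5->7; result -4.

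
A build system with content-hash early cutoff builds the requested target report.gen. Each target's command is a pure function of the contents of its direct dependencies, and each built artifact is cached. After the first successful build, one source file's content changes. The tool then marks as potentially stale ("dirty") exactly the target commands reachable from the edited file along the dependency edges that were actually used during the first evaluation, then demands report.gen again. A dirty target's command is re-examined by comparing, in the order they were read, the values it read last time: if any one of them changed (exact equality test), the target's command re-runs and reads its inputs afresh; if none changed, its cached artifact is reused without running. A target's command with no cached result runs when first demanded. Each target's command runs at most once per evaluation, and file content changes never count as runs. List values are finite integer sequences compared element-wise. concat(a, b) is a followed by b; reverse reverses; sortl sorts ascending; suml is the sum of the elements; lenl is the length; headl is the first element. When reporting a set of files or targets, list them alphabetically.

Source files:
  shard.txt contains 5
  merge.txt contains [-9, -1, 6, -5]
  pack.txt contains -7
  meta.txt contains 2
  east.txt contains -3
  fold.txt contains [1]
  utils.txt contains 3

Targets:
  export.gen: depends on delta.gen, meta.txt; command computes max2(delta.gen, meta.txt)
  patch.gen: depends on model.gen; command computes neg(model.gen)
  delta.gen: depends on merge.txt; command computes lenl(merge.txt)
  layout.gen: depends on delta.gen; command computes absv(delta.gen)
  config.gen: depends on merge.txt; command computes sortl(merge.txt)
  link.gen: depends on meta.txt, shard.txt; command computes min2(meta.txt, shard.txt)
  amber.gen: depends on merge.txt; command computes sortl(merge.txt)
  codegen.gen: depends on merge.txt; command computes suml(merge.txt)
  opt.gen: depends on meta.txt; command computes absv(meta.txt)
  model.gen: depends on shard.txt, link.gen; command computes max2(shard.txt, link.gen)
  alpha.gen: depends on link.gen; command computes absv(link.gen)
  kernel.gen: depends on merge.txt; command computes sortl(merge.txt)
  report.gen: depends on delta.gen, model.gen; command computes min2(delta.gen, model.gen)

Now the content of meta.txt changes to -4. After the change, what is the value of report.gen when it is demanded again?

First evaluation (everything demanded from the output):
  delta.gen = lenl([-9, -1, 6, -5]) = 4
  link.gen = min2(2, 5) = 2
  model.gen = max2(5, 2) = 5
  report.gen = min2(4, 5) = 4

Propagation after the edit:
  link.gen: runs — meta.txt 2->-4; result -4.
  model.gen: runs — link.gen 2->-4; result 5 (same value as before).
  report.gen: checked — values it read are unchanged (delta.gen unchanged, model.gen unchanged); reused cached 4 without running.

Key observation: the change is absorbed at model.gen — it re-runs but produces the same value, and the output's value is unchanged.

New value of report.gen: 4.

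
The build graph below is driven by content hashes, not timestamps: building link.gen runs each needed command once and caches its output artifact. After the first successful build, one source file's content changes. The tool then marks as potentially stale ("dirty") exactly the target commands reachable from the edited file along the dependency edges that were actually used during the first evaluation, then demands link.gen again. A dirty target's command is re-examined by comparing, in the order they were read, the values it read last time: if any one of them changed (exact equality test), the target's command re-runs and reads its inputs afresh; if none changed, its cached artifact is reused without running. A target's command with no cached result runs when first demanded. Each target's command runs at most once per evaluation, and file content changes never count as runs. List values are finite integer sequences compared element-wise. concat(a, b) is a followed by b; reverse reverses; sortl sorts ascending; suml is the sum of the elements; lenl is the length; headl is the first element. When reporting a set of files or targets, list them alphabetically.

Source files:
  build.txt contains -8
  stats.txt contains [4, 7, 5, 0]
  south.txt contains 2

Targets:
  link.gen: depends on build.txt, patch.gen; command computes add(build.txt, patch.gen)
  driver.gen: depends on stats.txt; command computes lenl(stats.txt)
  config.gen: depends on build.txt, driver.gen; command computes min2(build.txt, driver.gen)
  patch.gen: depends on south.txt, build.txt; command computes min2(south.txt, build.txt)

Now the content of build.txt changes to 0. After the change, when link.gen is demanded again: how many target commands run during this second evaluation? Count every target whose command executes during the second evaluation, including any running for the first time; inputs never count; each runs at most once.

Run set: link.gen, patch.gen (2 run).

Initial pass — values computed on the first demand:
  patch.gen = min2(2, -8) = -8
  link.gen = add(-8, -8) = -16

Second demand — change propagation:
  patch.gen: re-runs because build.txt -8->0; new result 0.
  link.gen: re-runs because build.txt -8->0; patch.gen -8->0; new result 0.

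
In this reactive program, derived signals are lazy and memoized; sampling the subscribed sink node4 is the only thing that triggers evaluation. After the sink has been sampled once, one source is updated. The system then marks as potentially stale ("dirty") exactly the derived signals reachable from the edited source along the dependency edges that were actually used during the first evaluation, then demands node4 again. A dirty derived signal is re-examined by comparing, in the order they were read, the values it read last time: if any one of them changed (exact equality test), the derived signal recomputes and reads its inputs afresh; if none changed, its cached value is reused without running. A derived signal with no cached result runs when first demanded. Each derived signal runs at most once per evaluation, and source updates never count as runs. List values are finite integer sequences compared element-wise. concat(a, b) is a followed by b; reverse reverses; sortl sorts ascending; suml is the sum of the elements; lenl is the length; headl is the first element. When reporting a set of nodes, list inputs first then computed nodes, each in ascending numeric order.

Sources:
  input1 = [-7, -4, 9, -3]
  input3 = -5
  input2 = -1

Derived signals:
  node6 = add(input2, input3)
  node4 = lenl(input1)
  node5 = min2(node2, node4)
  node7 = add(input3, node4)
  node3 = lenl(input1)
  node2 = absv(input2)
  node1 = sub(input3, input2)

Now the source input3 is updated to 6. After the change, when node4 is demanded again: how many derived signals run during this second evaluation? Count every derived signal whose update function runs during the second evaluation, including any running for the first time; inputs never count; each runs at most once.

0 derived signals run: none.
Note the shortcut — input3 feeds only undemanded nodes, so no recomputation happens.

First demand of the output computes:
  node4 = lenl([-7, -4, 9, -3]) = 4

After the edit, cleaning proceeds:
  input3 only reaches undemanded nodes; the second demand re-runs nothing.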